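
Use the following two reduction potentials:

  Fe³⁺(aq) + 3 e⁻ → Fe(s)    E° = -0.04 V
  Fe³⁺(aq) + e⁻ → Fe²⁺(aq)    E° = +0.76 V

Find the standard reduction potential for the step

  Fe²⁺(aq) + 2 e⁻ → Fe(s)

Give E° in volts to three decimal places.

Sequential free energies add, so n₃E°₃ = n₁E°₁ + n₂E°₂.
With n₃ = 3, and the known step contributing 1×(+0.76) V, the unknown satisfies 2·E° = 3×(-0.04) − 1×(+0.76) = -0.880.
E° = -0.880 / 2 = -0.440 V.

-0.440 V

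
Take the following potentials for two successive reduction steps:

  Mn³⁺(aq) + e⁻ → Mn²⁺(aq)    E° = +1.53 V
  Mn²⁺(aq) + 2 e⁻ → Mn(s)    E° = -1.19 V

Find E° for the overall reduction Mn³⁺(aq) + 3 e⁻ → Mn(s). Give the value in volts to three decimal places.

-0.283 V

Standard free energies of sequential steps add: ΔG°₃ = ΔG°₁ + ΔG°₂, so n₃E°₃ = n₁E°₁ + n₂E°₂.
E°₃ = (1×+1.53 + 2×-1.19) / 3 = (-0.850) / 3 = -0.283 V.
Simply averaging or adding the two E° values would be wrong; the electron-weighted sum is required.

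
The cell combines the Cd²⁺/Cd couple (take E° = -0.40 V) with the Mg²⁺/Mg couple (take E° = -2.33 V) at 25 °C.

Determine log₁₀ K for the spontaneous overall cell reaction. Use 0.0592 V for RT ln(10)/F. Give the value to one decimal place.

Cathode: Cd²⁺/Cd; anode: Mg²⁺/Mg. E°cell = +1.93 V, n = 2.
log K = nE°cell / 0.0592 = (2)(+1.93) / 0.0592 = 65.2.

65.2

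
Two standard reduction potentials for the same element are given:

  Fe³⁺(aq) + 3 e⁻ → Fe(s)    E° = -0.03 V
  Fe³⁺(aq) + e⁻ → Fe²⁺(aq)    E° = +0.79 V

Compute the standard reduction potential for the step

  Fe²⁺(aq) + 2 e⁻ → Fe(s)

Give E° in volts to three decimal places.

-0.440 V

Sequential free energies add, so n₃E°₃ = n₁E°₁ + n₂E°₂.
With n₃ = 3, and the known step contributing 1×(+0.79) V, the unknown satisfies 2·E° = 3×(-0.03) − 1×(+0.79) = -0.880.
E° = -0.880 / 2 = -0.440 V.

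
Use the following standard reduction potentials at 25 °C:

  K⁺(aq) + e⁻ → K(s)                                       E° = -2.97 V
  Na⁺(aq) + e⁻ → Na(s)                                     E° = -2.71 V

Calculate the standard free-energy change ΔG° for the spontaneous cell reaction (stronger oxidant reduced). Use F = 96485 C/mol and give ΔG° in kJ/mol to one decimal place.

-25.1 kJ/mol

Na⁺/Na (E° = -2.71 V) is the cathode; K⁺/K (E° = -2.97 V) is the anode, so E°cell = +0.26 V.
Balancing electrons gives n = 1 (lcm of 1 and 1).
ΔG° = −nFE° = −(1)(96485)(+0.26) = -25,086 J = -25.1 kJ/mol.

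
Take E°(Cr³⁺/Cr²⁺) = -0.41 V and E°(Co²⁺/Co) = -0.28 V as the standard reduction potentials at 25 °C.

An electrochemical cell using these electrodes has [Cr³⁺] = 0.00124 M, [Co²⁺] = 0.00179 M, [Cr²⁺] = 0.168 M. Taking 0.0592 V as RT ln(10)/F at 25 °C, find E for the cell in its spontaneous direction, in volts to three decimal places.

Co²⁺/Co is the cathode (higher E°), Cr³⁺/Cr²⁺ the anode: E°cell = -0.28 − (-0.41) = +0.13 V, n = 2.
Overall: Co²⁺(aq) + 2 Cr²⁺(aq) → Co(s) + 2 Cr³⁺(aq)
Q = [Cr³⁺]^2 / ([Co²⁺]·[Cr²⁺]^2); log Q = -1.517.
E = E° − (0.0592/n) log Q = +0.13 − (0.0592/2)(-1.517) = +0.175 V.

+0.175 V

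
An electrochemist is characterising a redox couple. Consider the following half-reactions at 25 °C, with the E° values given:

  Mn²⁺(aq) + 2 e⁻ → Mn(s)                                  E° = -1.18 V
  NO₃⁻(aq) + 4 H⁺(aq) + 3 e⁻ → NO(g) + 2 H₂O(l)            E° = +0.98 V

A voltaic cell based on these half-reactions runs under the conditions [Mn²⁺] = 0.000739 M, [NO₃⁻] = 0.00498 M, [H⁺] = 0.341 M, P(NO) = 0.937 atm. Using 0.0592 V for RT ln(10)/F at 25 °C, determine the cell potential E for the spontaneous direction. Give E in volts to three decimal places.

+2.171 V

NO₃⁻/NO is the cathode (higher E°), Mn²⁺/Mn the anode: E°cell = +0.98 − (-1.18) = +2.16 V, n = 6.
Overall: 2 NO₃⁻(aq) + 8 H⁺(aq) + 3 Mn(s) → 2 NO(g) + 4 H₂O(l) + 3 Mn²⁺(aq)
Q = P(NO)^2·[Mn²⁺]^3 / ([NO₃⁻]^2·[H⁺]^8); log Q = -1.107.
E = E° − (0.0592/n) log Q = +2.16 − (0.0592/6)(-1.107) = +2.171 V.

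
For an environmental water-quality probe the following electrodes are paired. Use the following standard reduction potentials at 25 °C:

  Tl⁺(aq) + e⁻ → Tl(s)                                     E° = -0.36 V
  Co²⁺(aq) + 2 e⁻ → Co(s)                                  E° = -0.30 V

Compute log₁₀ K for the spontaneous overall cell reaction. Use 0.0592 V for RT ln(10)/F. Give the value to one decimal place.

Cathode: Co²⁺/Co; anode: Tl⁺/Tl. E°cell = +0.06 V, n = 2.
log K = nE°cell / 0.0592 = (2)(+0.06) / 0.0592 = 2.0.

2.0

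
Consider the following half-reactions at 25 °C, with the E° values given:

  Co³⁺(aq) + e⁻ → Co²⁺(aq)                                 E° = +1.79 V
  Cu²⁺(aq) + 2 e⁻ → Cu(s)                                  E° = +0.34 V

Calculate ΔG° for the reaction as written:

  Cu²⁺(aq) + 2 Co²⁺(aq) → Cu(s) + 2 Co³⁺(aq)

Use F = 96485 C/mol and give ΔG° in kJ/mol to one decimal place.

+279.8 kJ/mol

As written, Cu²⁺/Cu is reduced (cathode) and Co³⁺/Co²⁺ is oxidised (anode), so E°cell = (+0.34) − (+1.79) = -1.45 V.
Balancing electrons gives n = 2.
ΔG° = −nFE° = −(2)(96485)(-1.45) = 279,806 J = +279.8 kJ/mol.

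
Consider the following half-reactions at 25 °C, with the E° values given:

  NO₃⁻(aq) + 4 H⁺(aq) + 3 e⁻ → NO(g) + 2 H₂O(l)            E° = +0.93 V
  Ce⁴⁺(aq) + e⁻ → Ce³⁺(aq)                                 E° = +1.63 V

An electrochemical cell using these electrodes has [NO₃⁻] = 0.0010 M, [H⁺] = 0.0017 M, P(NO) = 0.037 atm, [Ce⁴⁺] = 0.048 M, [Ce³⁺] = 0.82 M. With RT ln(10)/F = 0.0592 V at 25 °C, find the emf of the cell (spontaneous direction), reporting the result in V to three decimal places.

Ce⁴⁺/Ce³⁺ is the cathode (higher E°), NO₃⁻/NO the anode: E°cell = +1.63 − (+0.93) = +0.70 V, n = 3.
Overall: 3 Ce⁴⁺(aq) + NO(g) + 2 H₂O(l) → 3 Ce³⁺(aq) + NO₃⁻(aq) + 4 H⁺(aq)
Q = [Ce³⁺]^3·[NO₃⁻]·[H⁺]^4 / ([Ce⁴⁺]^3·P(NO)); log Q = -8.949.
E = E° − (0.0592/n) log Q = +0.70 − (0.0592/3)(-8.949) = +0.877 V.

+0.877 V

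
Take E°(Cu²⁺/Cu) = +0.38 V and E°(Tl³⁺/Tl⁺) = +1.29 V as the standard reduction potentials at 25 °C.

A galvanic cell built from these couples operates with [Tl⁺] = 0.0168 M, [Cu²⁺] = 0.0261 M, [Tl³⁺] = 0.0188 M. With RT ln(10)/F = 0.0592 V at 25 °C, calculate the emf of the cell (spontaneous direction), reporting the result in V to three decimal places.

Tl³⁺/Tl⁺ is the cathode (higher E°), Cu²⁺/Cu the anode: E°cell = +1.29 − (+0.38) = +0.91 V, n = 2.
Overall: Tl³⁺(aq) + Cu(s) → Tl⁺(aq) + Cu²⁺(aq)
Q = [Tl⁺]·[Cu²⁺] / ([Tl³⁺]); log Q = -1.632.
E = E° − (0.0592/n) log Q = +0.91 − (0.0592/2)(-1.632) = +0.958 V.

+0.958 V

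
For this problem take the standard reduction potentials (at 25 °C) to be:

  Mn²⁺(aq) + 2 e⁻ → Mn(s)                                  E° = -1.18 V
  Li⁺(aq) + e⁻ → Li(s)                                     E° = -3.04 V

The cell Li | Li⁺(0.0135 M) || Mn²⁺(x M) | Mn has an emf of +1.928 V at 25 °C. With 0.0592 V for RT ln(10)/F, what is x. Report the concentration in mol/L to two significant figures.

Mn²⁺/Mn is the cathode, Li⁺/Li the anode: E°cell = +1.86 V, n = 2.
Overall reaction: Mn²⁺(aq) + 2 Li(s) → Mn(s) + 2 Li⁺(aq); Q = [Li⁺]^2/[Mn²⁺]^1.
From E = E° − (0.0592/n) log Q: log Q = (E° − E)·n/0.0592 = (+1.86 − (+1.928))·2/0.0592 = -2.2973.
So 1·log[Mn²⁺] = 2·log(0.0135) − log Q = -3.7393 − (-2.2973) = -1.4420; [Mn²⁺] = 10^(-1.4420) ≈ 0.036 M.

0.036 M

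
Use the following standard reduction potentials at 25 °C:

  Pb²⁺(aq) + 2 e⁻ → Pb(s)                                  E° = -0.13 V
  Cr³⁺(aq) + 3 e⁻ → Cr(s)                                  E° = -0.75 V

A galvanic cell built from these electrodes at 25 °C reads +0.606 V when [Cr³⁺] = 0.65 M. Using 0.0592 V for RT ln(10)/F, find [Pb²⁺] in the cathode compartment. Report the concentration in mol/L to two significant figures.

Pb²⁺/Pb is the cathode, Cr³⁺/Cr the anode: E°cell = +0.62 V, n = 6.
Overall reaction: 3 Pb²⁺(aq) + 2 Cr(s) → 3 Pb(s) + 2 Cr³⁺(aq); Q = [Cr³⁺]^2/[Pb²⁺]^3.
From E = E° − (0.0592/n) log Q: log Q = (E° − E)·n/0.0592 = (+0.62 − (+0.606))·6/0.0592 = 1.4189.
So 3·log[Pb²⁺] = 2·log(0.65) − log Q = -0.3742 − (1.4189) = -1.7931; log[Pb²⁺] = -1.7931 / 3 = -0.5977; [Pb²⁺] = 10^(-0.5977) ≈ 0.25 M.

0.25 M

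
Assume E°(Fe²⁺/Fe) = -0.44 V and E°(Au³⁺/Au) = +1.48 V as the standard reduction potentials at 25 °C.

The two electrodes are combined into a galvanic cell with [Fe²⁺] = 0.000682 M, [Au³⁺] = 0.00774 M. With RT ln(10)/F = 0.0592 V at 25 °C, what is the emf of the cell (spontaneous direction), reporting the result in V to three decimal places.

Au³⁺/Au is the cathode (higher E°), Fe²⁺/Fe the anode: E°cell = +1.48 − (-0.44) = +1.92 V, n = 6.
Overall: 2 Au³⁺(aq) + 3 Fe(s) → 2 Au(s) + 3 Fe²⁺(aq)
Q = [Fe²⁺]^3 / ([Au³⁺]^2); log Q = -5.276.
E = E° − (0.0592/n) log Q = +1.92 − (0.0592/6)(-5.276) = +1.972 V.

+1.972 V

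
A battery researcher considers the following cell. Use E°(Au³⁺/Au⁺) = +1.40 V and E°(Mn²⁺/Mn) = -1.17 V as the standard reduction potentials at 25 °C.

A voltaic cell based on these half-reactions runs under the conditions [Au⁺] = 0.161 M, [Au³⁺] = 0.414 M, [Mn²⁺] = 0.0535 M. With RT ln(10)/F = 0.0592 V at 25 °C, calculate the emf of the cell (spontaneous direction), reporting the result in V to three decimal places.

+2.620 V

Au³⁺/Au⁺ is the cathode (higher E°), Mn²⁺/Mn the anode: E°cell = +1.40 − (-1.17) = +2.57 V, n = 2.
Overall: Au³⁺(aq) + Mn(s) → Au⁺(aq) + Mn²⁺(aq)
Q = [Au⁺]·[Mn²⁺] / ([Au³⁺]); log Q = -1.682.
E = E° − (0.0592/n) log Q = +2.57 − (0.0592/2)(-1.682) = +2.620 V.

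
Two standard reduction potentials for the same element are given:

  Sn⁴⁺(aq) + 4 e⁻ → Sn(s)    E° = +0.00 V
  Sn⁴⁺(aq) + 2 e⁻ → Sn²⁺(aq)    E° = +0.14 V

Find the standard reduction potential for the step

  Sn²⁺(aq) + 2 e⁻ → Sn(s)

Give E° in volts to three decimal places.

-0.140 V

Sequential free energies add, so n₃E°₃ = n₁E°₁ + n₂E°₂.
With n₃ = 4, and the known step contributing 2×(+0.14) V, the unknown satisfies 2·E° = 4×(+0.00) − 2×(+0.14) = -0.280.
E° = -0.280 / 2 = -0.140 V.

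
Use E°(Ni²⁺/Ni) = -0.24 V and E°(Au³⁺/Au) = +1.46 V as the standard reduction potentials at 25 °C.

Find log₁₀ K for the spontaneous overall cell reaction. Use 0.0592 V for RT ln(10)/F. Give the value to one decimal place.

172.3

Cathode: Au³⁺/Au; anode: Ni²⁺/Ni. E°cell = +1.70 V, n = 6.
log K = nE°cell / 0.0592 = (6)(+1.70) / 0.0592 = 172.3.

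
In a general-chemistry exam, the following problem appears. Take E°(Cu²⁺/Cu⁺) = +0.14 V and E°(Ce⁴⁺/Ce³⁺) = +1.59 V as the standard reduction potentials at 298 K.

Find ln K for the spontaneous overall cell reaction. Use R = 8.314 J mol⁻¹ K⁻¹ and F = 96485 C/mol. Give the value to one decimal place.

Cathode: Ce⁴⁺/Ce³⁺; anode: Cu²⁺/Cu⁺. E°cell = (+1.59) − (+0.14) = +1.45 V, with n = 1.
ΔG° = −nFE° = −RT ln K, so ln K = nFE°/(RT) = (1)(96485)(+1.45) / ((8.314)(298)) = 56.468.

56.5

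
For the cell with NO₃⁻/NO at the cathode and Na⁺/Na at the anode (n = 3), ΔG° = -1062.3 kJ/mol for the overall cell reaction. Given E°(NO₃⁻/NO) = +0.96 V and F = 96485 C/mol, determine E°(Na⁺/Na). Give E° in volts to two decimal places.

-2.71 V

E°cell = −ΔG°/(nF) = −(-1062.3×10³)/((3)(96485)) = +3.670 V.
Since NO₃⁻/NO is the cathode and Na⁺/Na the anode, E°cell = E°(NO₃⁻/NO) − E°(Na⁺/Na).
So E°(Na⁺/Na) = E°(NO₃⁻/NO) − E°cell = (+0.96) − (+3.670) = -2.71 V.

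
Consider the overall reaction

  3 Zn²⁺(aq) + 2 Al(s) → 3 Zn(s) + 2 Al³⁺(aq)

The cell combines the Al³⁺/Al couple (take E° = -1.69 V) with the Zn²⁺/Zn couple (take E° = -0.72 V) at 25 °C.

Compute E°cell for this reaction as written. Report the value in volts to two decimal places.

The Zn²⁺/Zn couple has the higher reduction potential, so it is the cathode; Al³⁺/Al is oxidised at the anode.
E°cell = E°(cathode) − E°(anode) = (-0.72) − (-1.69) = +0.97 V.

+0.97 V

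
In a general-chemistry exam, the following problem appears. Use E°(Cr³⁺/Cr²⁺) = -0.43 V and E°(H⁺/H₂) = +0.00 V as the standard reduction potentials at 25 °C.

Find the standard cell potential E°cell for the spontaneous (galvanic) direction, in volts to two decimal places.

The H⁺/H₂ couple has the higher reduction potential, so it is the cathode; Cr³⁺/Cr²⁺ is oxidised at the anode.
E°cell = E°(cathode) − E°(anode) = (+0.00) − (-0.43) = +0.43 V.

+0.43 V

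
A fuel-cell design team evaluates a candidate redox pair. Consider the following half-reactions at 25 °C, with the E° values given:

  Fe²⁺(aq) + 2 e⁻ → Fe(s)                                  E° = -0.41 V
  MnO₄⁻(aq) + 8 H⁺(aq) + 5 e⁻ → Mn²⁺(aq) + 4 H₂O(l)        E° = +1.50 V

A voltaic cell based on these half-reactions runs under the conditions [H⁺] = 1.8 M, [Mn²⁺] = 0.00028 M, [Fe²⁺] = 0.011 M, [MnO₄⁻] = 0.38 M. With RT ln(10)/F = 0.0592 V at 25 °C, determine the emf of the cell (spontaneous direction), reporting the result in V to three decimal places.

+2.029 V

MnO₄⁻/Mn²⁺ is the cathode (higher E°), Fe²⁺/Fe the anode: E°cell = +1.50 − (-0.41) = +1.91 V, n = 10.
Overall: 2 MnO₄⁻(aq) + 16 H⁺(aq) + 5 Fe(s) → 2 Mn²⁺(aq) + 8 H₂O(l) + 5 Fe²⁺(aq)
Q = [Mn²⁺]^2·[Fe²⁺]^5 / ([MnO₄⁻]^2·[H⁺]^16); log Q = -20.143.
E = E° − (0.0592/n) log Q = +1.91 − (0.0592/10)(-20.143) = +2.029 V.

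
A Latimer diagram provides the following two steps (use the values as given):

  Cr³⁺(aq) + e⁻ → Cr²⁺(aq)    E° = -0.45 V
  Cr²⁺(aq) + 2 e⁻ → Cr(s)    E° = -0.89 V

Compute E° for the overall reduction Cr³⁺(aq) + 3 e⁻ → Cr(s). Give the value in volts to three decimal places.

Standard free energies of sequential steps add: ΔG°₃ = ΔG°₁ + ΔG°₂, so n₃E°₃ = n₁E°₁ + n₂E°₂.
E°₃ = (1×-0.45 + 2×-0.89) / 3 = (-2.230) / 3 = -0.743 V.

-0.743 V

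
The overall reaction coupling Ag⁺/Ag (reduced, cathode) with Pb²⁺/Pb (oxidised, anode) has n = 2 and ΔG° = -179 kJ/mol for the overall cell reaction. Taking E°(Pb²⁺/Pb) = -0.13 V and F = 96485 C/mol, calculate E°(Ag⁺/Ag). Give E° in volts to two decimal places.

+0.80 V

E°cell = −ΔG°/(nF) = −(-179×10³)/((2)(96485)) = +0.928 V.
Since Ag⁺/Ag is the cathode and Pb²⁺/Pb the anode, E°cell = E°(Ag⁺/Ag) − E°(Pb²⁺/Pb).
So E°(Ag⁺/Ag) = E°cell + E°(Pb²⁺/Pb) = +0.928 + (-0.13) = +0.80 V.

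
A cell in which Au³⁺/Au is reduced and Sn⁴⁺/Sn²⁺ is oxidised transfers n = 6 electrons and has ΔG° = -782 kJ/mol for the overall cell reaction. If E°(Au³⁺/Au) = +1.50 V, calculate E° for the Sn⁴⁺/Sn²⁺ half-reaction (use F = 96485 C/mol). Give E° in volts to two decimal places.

E°cell = −ΔG°/(nF) = −(-782×10³)/((6)(96485)) = +1.351 V.
Since Au³⁺/Au is the cathode and Sn⁴⁺/Sn²⁺ the anode, E°cell = E°(Au³⁺/Au) − E°(Sn⁴⁺/Sn²⁺).
So E°(Sn⁴⁺/Sn²⁺) = E°(Au³⁺/Au) − E°cell = (+1.50) − (+1.351) = +0.15 V.

+0.15 V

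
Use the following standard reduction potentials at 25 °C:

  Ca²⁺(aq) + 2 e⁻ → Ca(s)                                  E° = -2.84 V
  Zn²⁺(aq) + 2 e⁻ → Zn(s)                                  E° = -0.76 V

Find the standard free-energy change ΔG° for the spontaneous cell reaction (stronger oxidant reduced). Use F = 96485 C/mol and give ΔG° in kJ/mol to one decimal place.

-401.4 kJ/mol

Zn²⁺/Zn (E° = -0.76 V) is the cathode; Ca²⁺/Ca (E° = -2.84 V) is the anode, so E°cell = +2.08 V.
Balancing electrons gives n = 2 (lcm of 2 and 2).
ΔG° = −nFE° = −(2)(96485)(+2.08) = -401,378 J = -401.4 kJ/mol.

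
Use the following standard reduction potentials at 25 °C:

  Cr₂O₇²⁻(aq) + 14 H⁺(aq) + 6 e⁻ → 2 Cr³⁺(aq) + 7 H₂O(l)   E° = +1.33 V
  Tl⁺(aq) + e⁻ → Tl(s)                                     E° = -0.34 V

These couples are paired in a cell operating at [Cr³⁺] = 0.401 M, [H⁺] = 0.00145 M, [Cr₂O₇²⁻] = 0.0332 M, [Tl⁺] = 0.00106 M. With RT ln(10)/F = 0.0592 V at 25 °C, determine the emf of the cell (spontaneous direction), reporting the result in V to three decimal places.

Cr₂O₇²⁻/Cr³⁺ is the cathode (higher E°), Tl⁺/Tl the anode: E°cell = +1.33 − (-0.34) = +1.67 V, n = 6.
Overall: Cr₂O₇²⁻(aq) + 14 H⁺(aq) + 6 Tl(s) → 2 Cr³⁺(aq) + 7 H₂O(l) + 6 Tl⁺(aq)
Q = [Cr³⁺]^2·[Tl⁺]^6 / ([Cr₂O₇²⁻]·[H⁺]^14); log Q = 22.578.
E = E° − (0.0592/n) log Q = +1.67 − (0.0592/6)(22.578) = +1.447 V.

+1.447 V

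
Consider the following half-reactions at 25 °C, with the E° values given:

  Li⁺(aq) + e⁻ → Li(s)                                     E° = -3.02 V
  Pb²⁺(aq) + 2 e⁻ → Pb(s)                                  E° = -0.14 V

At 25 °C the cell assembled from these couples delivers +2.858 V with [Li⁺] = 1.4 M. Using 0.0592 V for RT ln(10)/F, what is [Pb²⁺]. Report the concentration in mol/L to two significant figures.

0.35 M

Pb²⁺/Pb is the cathode, Li⁺/Li the anode: E°cell = +2.88 V, n = 2.
Overall reaction: Pb²⁺(aq) + 2 Li(s) → Pb(s) + 2 Li⁺(aq); Q = [Li⁺]^2/[Pb²⁺]^1.
From E = E° − (0.0592/n) log Q: log Q = (E° − E)·n/0.0592 = (+2.88 − (+2.858))·2/0.0592 = 0.7432.
So 1·log[Pb²⁺] = 2·log(1.4) − log Q = 0.2923 − (0.7432) = -0.4509; [Pb²⁺] = 10^(-0.4509) ≈ 0.35 M.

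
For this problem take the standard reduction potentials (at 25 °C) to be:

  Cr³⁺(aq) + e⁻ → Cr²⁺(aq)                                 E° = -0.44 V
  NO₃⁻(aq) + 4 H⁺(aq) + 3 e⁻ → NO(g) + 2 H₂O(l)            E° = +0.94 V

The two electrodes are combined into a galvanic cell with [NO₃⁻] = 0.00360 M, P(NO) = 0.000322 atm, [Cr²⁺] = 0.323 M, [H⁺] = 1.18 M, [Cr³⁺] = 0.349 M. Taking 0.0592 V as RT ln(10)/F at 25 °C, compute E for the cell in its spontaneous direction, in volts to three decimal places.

NO₃⁻/NO is the cathode (higher E°), Cr³⁺/Cr²⁺ the anode: E°cell = +0.94 − (-0.44) = +1.38 V, n = 3.
Overall: NO₃⁻(aq) + 4 H⁺(aq) + 3 Cr²⁺(aq) → NO(g) + 2 H₂O(l) + 3 Cr³⁺(aq)
Q = P(NO)·[Cr³⁺]^3 / ([NO₃⁻]·[H⁺]^4·[Cr²⁺]^3); log Q = -1.235.
E = E° − (0.0592/n) log Q = +1.38 − (0.0592/3)(-1.235) = +1.404 V.

+1.404 V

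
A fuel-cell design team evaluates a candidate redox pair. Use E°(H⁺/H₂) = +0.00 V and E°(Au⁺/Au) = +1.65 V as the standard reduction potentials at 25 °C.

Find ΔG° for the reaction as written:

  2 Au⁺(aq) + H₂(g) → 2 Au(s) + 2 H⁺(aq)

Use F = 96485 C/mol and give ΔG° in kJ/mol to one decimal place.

-318.4 kJ/mol

As written, Au⁺/Au is reduced (cathode) and H⁺/H₂ is oxidised (anode), so E°cell = (+1.65) − (+0.00) = +1.65 V.
Balancing electrons gives n = 2.
ΔG° = −nFE° = −(2)(96485)(+1.65) = -318,400 J = -318.4 kJ/mol.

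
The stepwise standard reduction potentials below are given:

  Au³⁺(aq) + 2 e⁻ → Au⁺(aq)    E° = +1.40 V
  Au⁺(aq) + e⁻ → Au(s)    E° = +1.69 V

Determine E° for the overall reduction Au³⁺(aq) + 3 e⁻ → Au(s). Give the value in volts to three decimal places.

Standard free energies of sequential steps add: ΔG°₃ = ΔG°₁ + ΔG°₂, so n₃E°₃ = n₁E°₁ + n₂E°₂.
E°₃ = (2×+1.40 + 1×+1.69) / 3 = (+4.490) / 3 = +1.497 V.

+1.497 V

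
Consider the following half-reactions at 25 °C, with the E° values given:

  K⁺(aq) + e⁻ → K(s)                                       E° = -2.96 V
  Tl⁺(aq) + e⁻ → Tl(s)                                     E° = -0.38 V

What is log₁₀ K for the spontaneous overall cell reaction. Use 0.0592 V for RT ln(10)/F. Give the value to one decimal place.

Cathode: Tl⁺/Tl; anode: K⁺/K. E°cell = +2.58 V, n = 1.
log K = nE°cell / 0.0592 = (1)(+2.58) / 0.0592 = 43.6.

43.6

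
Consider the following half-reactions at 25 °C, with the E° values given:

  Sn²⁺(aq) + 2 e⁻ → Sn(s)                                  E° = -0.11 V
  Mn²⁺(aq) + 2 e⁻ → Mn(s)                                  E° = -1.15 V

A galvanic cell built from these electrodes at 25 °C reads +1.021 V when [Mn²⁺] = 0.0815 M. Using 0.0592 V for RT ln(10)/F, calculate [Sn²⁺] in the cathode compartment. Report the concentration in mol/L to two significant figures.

Sn²⁺/Sn is the cathode, Mn²⁺/Mn the anode: E°cell = +1.04 V, n = 2.
Overall reaction: Sn²⁺(aq) + Mn(s) → Sn(s) + Mn²⁺(aq); Q = [Mn²⁺]^1/[Sn²⁺]^1.
From E = E° − (0.0592/n) log Q: log Q = (E° − E)·n/0.0592 = (+1.04 − (+1.021))·2/0.0592 = 0.6419.
So 1·log[Sn²⁺] = 1·log(0.0815) − log Q = -1.0888 − (0.6419) = -1.7307; [Sn²⁺] = 10^(-1.7307) ≈ 0.019 M.

0.019 M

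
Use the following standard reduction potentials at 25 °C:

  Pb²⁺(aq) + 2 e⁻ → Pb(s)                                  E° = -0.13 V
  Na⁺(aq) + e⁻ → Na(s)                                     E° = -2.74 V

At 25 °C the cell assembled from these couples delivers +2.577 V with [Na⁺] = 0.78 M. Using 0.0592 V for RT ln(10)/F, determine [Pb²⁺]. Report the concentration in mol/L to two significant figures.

0.047 M

Pb²⁺/Pb is the cathode, Na⁺/Na the anode: E°cell = +2.61 V, n = 2.
Overall reaction: Pb²⁺(aq) + 2 Na(s) → Pb(s) + 2 Na⁺(aq); Q = [Na⁺]^2/[Pb²⁺]^1.
From E = E° − (0.0592/n) log Q: log Q = (E° − E)·n/0.0592 = (+2.61 − (+2.577))·2/0.0592 = 1.1149.
So 1·log[Pb²⁺] = 2·log(0.78) − log Q = -0.2158 − (1.1149) = -1.3307; [Pb²⁺] = 10^(-1.3307) ≈ 0.047 M.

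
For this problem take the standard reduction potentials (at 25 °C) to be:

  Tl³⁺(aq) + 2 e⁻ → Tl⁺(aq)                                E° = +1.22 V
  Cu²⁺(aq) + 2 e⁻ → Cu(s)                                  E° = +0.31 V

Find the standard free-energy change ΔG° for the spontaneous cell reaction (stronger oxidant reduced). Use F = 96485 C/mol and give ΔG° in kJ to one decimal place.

Tl³⁺/Tl⁺ (E° = +1.22 V) is the cathode; Cu²⁺/Cu (E° = +0.31 V) is the anode, so E°cell = +0.91 V.
Balancing electrons gives n = 2 (lcm of 2 and 2).
ΔG° = −nFE° = −(2)(96485)(+0.91) = -175,603 J = -175.6 kJ.

-175.6 kJ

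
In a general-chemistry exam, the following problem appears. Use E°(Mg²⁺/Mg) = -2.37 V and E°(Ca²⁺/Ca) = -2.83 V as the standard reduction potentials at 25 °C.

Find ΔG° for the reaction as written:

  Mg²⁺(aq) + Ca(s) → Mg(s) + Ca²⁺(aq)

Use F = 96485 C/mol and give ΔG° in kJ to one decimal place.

As written, Mg²⁺/Mg is reduced (cathode) and Ca²⁺/Ca is oxidised (anode), so E°cell = (-2.37) − (-2.83) = +0.46 V.
Balancing electrons gives n = 2.
ΔG° = −nFE° = −(2)(96485)(+0.46) = -88,766 J = -88.8 kJ.

-88.8 kJ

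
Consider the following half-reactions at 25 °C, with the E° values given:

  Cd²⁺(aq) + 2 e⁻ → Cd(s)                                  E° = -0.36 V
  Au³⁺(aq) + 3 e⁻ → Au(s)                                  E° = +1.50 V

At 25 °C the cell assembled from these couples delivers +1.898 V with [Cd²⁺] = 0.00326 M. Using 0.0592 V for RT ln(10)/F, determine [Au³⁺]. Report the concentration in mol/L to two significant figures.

0.016 M

Au³⁺/Au is the cathode, Cd²⁺/Cd the anode: E°cell = +1.86 V, n = 6.
Overall reaction: 2 Au³⁺(aq) + 3 Cd(s) → 2 Au(s) + 3 Cd²⁺(aq); Q = [Cd²⁺]^3/[Au³⁺]^2.
From E = E° − (0.0592/n) log Q: log Q = (E° − E)·n/0.0592 = (+1.86 − (+1.898))·6/0.0592 = -3.8514.
So 2·log[Au³⁺] = 3·log(0.00326) − log Q = -7.4603 − (-3.8514) = -3.6089; log[Au³⁺] = -3.6089 / 2 = -1.8045; [Au³⁺] = 10^(-1.8045) ≈ 0.016 M.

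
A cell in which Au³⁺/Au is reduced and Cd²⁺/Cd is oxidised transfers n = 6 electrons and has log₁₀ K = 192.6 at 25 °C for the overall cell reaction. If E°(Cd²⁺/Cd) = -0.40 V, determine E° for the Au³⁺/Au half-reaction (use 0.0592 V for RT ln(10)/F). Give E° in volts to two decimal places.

+1.50 V

E°cell = (0.0592/n)·log K = (0.0592/6)(192.6) = +1.900 V.
Since Au³⁺/Au is the cathode and Cd²⁺/Cd the anode, E°cell = E°(Au³⁺/Au) − E°(Cd²⁺/Cd).
So E°(Au³⁺/Au) = E°cell + E°(Cd²⁺/Cd) = +1.900 + (-0.40) = +1.50 V.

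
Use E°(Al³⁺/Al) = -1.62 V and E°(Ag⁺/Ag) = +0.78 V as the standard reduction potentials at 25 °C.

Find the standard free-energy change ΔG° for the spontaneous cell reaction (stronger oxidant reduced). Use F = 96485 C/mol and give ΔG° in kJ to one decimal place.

Ag⁺/Ag (E° = +0.78 V) is the cathode; Al³⁺/Al (E° = -1.62 V) is the anode, so E°cell = +2.40 V.
Balancing electrons gives n = 3 (lcm of 1 and 3).
ΔG° = −nFE° = −(3)(96485)(+2.40) = -694,692 J = -694.7 kJ.

-694.7 kJ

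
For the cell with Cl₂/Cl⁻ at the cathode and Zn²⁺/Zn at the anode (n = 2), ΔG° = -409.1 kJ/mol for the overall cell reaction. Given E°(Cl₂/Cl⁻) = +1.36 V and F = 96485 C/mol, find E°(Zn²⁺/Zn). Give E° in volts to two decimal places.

-0.76 V

E°cell = −ΔG°/(nF) = −(-409.1×10³)/((2)(96485)) = +2.120 V.
Since Cl₂/Cl⁻ is the cathode and Zn²⁺/Zn the anode, E°cell = E°(Cl₂/Cl⁻) − E°(Zn²⁺/Zn).
So E°(Zn²⁺/Zn) = E°(Cl₂/Cl⁻) − E°cell = (+1.36) − (+2.120) = -0.76 V.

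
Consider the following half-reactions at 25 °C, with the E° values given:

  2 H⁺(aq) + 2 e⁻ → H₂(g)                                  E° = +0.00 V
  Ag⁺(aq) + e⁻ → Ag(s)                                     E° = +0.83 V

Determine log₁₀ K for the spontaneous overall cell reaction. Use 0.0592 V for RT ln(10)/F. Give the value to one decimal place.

28.0

Cathode: Ag⁺/Ag; anode: H⁺/H₂. E°cell = +0.83 V, n = 2.
log K = nE°cell / 0.0592 = (2)(+0.83) / 0.0592 = 28.0.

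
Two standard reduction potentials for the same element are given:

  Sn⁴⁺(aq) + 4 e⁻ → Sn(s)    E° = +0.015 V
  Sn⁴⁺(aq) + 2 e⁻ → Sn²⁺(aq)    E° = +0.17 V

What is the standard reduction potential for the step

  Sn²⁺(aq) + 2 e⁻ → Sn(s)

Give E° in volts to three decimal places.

-0.140 V

Sequential free energies add, so n₃E°₃ = n₁E°₁ + n₂E°₂.
With n₃ = 4, and the known step contributing 2×(+0.17) V, the unknown satisfies 2·E° = 4×(+0.015) − 2×(+0.17) = -0.280.
E° = -0.280 / 2 = -0.140 V.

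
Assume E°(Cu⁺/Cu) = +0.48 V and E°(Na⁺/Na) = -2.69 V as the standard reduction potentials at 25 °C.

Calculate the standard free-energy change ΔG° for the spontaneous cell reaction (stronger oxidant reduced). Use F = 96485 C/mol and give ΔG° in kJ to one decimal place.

Cu⁺/Cu (E° = +0.48 V) is the cathode; Na⁺/Na (E° = -2.69 V) is the anode, so E°cell = +3.17 V.
Balancing electrons gives n = 1 (lcm of 1 and 1).
ΔG° = −nFE° = −(1)(96485)(+3.17) = -305,857 J = -305.9 kJ.

-305.9 kJ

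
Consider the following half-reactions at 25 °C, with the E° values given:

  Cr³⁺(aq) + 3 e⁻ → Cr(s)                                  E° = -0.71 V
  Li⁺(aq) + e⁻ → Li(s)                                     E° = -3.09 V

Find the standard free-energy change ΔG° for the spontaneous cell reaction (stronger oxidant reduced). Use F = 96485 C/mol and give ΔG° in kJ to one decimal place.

Cr³⁺/Cr (E° = -0.71 V) is the cathode; Li⁺/Li (E° = -3.09 V) is the anode, so E°cell = +2.38 V.
Balancing electrons gives n = 3 (lcm of 3 and 1).
ΔG° = −nFE° = −(3)(96485)(+2.38) = -688,903 J = -688.9 kJ.

-688.9 kJ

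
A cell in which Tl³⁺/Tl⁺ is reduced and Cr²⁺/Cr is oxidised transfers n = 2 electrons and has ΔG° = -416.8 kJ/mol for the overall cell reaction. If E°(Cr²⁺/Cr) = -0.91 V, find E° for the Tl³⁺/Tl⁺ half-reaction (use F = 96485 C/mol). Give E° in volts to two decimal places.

E°cell = −ΔG°/(nF) = −(-416.8×10³)/((2)(96485)) = +2.160 V.
Since Tl³⁺/Tl⁺ is the cathode and Cr²⁺/Cr the anode, E°cell = E°(Tl³⁺/Tl⁺) − E°(Cr²⁺/Cr).
So E°(Tl³⁺/Tl⁺) = E°cell + E°(Cr²⁺/Cr) = +2.160 + (-0.91) = +1.25 V.

+1.25 V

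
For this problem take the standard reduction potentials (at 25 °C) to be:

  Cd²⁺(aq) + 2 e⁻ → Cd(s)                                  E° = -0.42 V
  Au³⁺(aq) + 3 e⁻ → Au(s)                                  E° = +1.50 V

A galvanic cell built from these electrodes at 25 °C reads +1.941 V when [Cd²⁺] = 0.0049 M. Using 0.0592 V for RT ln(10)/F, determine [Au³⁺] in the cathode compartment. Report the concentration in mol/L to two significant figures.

0.0040 M

Au³⁺/Au is the cathode, Cd²⁺/Cd the anode: E°cell = +1.92 V, n = 6.
Overall reaction: 2 Au³⁺(aq) + 3 Cd(s) → 2 Au(s) + 3 Cd²⁺(aq); Q = [Cd²⁺]^3/[Au³⁺]^2.
From E = E° − (0.0592/n) log Q: log Q = (E° − E)·n/0.0592 = (+1.92 − (+1.941))·6/0.0592 = -2.1284.
So 2·log[Au³⁺] = 3·log(0.0049) − log Q = -6.9294 − (-2.1284) = -4.8010; log[Au³⁺] = -4.8010 / 2 = -2.4005; [Au³⁺] = 10^(-2.4005) ≈ 0.0040 M.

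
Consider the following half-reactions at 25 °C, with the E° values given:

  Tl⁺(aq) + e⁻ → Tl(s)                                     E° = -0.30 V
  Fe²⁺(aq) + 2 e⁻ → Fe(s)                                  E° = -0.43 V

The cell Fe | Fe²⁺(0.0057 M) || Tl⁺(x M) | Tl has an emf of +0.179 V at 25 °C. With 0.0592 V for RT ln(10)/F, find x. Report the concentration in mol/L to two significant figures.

0.51 M

Tl⁺/Tl is the cathode, Fe²⁺/Fe the anode: E°cell = +0.13 V, n = 2.
Overall reaction: 2 Tl⁺(aq) + Fe(s) → 2 Tl(s) + Fe²⁺(aq); Q = [Fe²⁺]^1/[Tl⁺]^2.
From E = E° − (0.0592/n) log Q: log Q = (E° − E)·n/0.0592 = (+0.13 − (+0.179))·2/0.0592 = -1.6554.
So 2·log[Tl⁺] = 1·log(0.0057) − log Q = -2.2441 − (-1.6554) = -0.5887; log[Tl⁺] = -0.5887 / 2 = -0.2944; [Tl⁺] = 10^(-0.2944) ≈ 0.51 M.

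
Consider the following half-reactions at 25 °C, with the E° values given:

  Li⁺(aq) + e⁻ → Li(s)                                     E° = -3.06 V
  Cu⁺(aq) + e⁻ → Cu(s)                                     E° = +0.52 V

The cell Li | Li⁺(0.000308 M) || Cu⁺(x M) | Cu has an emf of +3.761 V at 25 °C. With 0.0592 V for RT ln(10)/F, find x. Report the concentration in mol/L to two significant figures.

Cu⁺/Cu is the cathode, Li⁺/Li the anode: E°cell = +3.58 V, n = 1.
Overall reaction: Cu⁺(aq) + Li(s) → Cu(s) + Li⁺(aq); Q = [Li⁺]^1/[Cu⁺]^1.
From E = E° − (0.0592/n) log Q: log Q = (E° − E)·n/0.0592 = (+3.58 − (+3.761))·1/0.0592 = -3.0574.
So 1·log[Cu⁺] = 1·log(0.000308) − log Q = -3.5114 − (-3.0574) = -0.4540; [Cu⁺] = 10^(-0.4540) ≈ 0.35 M.

0.35 M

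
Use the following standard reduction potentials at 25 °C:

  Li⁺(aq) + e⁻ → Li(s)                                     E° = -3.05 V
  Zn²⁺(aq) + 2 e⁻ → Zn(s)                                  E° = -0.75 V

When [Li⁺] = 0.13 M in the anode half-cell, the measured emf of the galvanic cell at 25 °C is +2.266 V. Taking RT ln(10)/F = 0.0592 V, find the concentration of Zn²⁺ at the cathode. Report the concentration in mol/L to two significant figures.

0.0012 M

Zn²⁺/Zn is the cathode, Li⁺/Li the anode: E°cell = +2.30 V, n = 2.
Overall reaction: Zn²⁺(aq) + 2 Li(s) → Zn(s) + 2 Li⁺(aq); Q = [Li⁺]^2/[Zn²⁺]^1.
From E = E° − (0.0592/n) log Q: log Q = (E° − E)·n/0.0592 = (+2.30 − (+2.266))·2/0.0592 = 1.1486.
So 1·log[Zn²⁺] = 2·log(0.13) − log Q = -1.7721 − (1.1486) = -2.9207; [Zn²⁺] = 10^(-2.9207) ≈ 0.0012 M.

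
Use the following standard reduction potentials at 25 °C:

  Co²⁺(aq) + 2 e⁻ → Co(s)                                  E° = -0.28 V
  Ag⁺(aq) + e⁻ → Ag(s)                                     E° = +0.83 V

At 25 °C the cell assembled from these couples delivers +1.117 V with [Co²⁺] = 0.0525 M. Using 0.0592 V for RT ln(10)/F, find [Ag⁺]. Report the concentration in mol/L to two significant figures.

0.30 M

Ag⁺/Ag is the cathode, Co²⁺/Co the anode: E°cell = +1.11 V, n = 2.
Overall reaction: 2 Ag⁺(aq) + Co(s) → 2 Ag(s) + Co²⁺(aq); Q = [Co²⁺]^1/[Ag⁺]^2.
From E = E° − (0.0592/n) log Q: log Q = (E° − E)·n/0.0592 = (+1.11 − (+1.117))·2/0.0592 = -0.2365.
So 2·log[Ag⁺] = 1·log(0.0525) − log Q = -1.2798 − (-0.2365) = -1.0433; log[Ag⁺] = -1.0433 / 2 = -0.5216; [Ag⁺] = 10^(-0.5216) ≈ 0.30 M.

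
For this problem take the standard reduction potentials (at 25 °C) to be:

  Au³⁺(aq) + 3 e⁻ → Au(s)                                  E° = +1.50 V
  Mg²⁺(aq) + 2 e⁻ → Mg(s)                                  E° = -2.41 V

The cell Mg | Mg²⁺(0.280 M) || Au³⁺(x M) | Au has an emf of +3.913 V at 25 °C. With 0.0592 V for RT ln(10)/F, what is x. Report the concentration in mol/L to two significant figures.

Au³⁺/Au is the cathode, Mg²⁺/Mg the anode: E°cell = +3.91 V, n = 6.
Overall reaction: 2 Au³⁺(aq) + 3 Mg(s) → 2 Au(s) + 3 Mg²⁺(aq); Q = [Mg²⁺]^3/[Au³⁺]^2.
From E = E° − (0.0592/n) log Q: log Q = (E° − E)·n/0.0592 = (+3.91 − (+3.913))·6/0.0592 = -0.3041.
So 2·log[Au³⁺] = 3·log(0.28) − log Q = -1.6585 − (-0.3041) = -1.3544; log[Au³⁺] = -1.3544 / 2 = -0.6772; [Au³⁺] = 10^(-0.6772) ≈ 0.21 M.

0.21 M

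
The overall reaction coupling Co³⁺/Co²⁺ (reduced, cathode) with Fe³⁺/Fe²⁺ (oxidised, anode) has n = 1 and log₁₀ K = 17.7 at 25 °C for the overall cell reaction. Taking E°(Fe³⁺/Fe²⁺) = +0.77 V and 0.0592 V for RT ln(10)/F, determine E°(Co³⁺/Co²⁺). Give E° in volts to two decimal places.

+1.82 V

E°cell = (0.0592/n)·log K = (0.0592/1)(17.7) = +1.048 V.
Since Co³⁺/Co²⁺ is the cathode and Fe³⁺/Fe²⁺ the anode, E°cell = E°(Co³⁺/Co²⁺) − E°(Fe³⁺/Fe²⁺).
So E°(Co³⁺/Co²⁺) = E°cell + E°(Fe³⁺/Fe²⁺) = +1.048 + (+0.77) = +1.82 V.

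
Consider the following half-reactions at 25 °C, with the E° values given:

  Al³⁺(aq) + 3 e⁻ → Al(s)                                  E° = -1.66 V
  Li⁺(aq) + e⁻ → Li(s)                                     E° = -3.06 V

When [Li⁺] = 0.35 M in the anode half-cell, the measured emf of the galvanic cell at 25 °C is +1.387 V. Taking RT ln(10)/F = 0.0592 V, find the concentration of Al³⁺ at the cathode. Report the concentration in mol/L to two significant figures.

Al³⁺/Al is the cathode, Li⁺/Li the anode: E°cell = +1.40 V, n = 3.
Overall reaction: Al³⁺(aq) + 3 Li(s) → Al(s) + 3 Li⁺(aq); Q = [Li⁺]^3/[Al³⁺]^1.
From E = E° − (0.0592/n) log Q: log Q = (E° − E)·n/0.0592 = (+1.40 − (+1.387))·3/0.0592 = 0.6588.
So 1·log[Al³⁺] = 3·log(0.35) − log Q = -1.3678 − (0.6588) = -2.0266; [Al³⁺] = 10^(-2.0266) ≈ 0.0094 M.

0.0094 M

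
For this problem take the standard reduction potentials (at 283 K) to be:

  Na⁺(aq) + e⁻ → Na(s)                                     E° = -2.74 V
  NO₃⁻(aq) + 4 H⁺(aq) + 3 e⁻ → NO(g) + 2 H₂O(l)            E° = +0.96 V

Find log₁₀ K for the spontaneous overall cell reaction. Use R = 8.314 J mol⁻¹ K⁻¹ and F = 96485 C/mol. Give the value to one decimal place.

197.7

Cathode: NO₃⁻/NO; anode: Na⁺/Na. E°cell = (+0.96) − (-2.74) = +3.70 V, with n = 3.
ΔG° = −nFE° = −RT ln K, so ln K = nFE°/(RT) = (3)(96485)(+3.70) / ((8.314)(283)) = 455.183.
log₁₀ K = 455.183 / ln 10 = 197.7.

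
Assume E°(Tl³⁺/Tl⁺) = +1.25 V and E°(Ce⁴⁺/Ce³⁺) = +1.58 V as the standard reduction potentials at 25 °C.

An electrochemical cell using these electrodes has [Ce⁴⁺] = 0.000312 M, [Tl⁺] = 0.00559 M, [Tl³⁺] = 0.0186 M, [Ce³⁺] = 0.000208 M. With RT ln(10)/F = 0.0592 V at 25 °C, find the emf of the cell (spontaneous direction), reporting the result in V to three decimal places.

+0.325 V

Ce⁴⁺/Ce³⁺ is the cathode (higher E°), Tl³⁺/Tl⁺ the anode: E°cell = +1.58 − (+1.25) = +0.33 V, n = 2.
Overall: 2 Ce⁴⁺(aq) + Tl⁺(aq) → 2 Ce³⁺(aq) + Tl³⁺(aq)
Q = [Ce³⁺]^2·[Tl³⁺] / ([Ce⁴⁺]^2·[Tl⁺]); log Q = 0.170.
E = E° − (0.0592/n) log Q = +0.33 − (0.0592/2)(0.170) = +0.325 V.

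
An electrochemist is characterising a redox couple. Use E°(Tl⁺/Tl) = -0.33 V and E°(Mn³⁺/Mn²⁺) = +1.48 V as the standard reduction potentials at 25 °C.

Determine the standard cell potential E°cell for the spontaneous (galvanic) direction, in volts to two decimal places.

The Mn³⁺/Mn²⁺ couple has the higher reduction potential, so it is the cathode; Tl⁺/Tl is oxidised at the anode.
E°cell = E°(cathode) − E°(anode) = (+1.48) − (-0.33) = +1.81 V.

+1.81 V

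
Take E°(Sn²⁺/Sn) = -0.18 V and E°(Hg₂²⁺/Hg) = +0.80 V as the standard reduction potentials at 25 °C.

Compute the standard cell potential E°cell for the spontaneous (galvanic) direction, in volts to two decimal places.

+0.98 V

The Hg₂²⁺/Hg couple has the higher reduction potential, so it is the cathode; Sn²⁺/Sn is oxidised at the anode.
E°cell = E°(cathode) − E°(anode) = (+0.80) − (-0.18) = +0.98 V.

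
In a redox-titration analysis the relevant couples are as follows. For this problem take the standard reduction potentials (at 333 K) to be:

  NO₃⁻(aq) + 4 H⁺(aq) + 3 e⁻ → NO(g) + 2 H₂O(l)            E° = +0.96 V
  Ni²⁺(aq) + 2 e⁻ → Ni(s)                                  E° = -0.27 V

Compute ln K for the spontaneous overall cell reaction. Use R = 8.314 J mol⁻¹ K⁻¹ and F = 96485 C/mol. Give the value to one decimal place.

Cathode: NO₃⁻/NO; anode: Ni²⁺/Ni. E°cell = (+0.96) − (-0.27) = +1.23 V, with n = 6.
ΔG° = −nFE° = −RT ln K, so ln K = nFE°/(RT) = (6)(96485)(+1.23) / ((8.314)(333)) = 257.195.

257.2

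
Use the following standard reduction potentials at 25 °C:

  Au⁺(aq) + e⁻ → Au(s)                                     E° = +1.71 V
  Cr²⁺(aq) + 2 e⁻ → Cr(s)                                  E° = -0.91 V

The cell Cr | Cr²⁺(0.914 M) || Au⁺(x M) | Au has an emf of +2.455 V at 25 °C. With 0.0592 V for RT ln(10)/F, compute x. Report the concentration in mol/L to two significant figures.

Au⁺/Au is the cathode, Cr²⁺/Cr the anode: E°cell = +2.62 V, n = 2.
Overall reaction: 2 Au⁺(aq) + Cr(s) → 2 Au(s) + Cr²⁺(aq); Q = [Cr²⁺]^1/[Au⁺]^2.
From E = E° − (0.0592/n) log Q: log Q = (E° − E)·n/0.0592 = (+2.62 − (+2.455))·2/0.0592 = 5.5743.
So 2·log[Au⁺] = 1·log(0.914) − log Q = -0.0391 − (5.5743) = -5.6134; log[Au⁺] = -5.6134 / 2 = -2.8067; [Au⁺] = 10^(-2.8067) ≈ 0.0016 M.

0.0016 M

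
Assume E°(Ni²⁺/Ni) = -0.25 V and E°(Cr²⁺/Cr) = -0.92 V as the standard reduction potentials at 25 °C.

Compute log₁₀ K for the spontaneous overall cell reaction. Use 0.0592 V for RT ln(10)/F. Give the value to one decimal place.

Cathode: Ni²⁺/Ni; anode: Cr²⁺/Cr. E°cell = +0.67 V, n = 2.
log K = nE°cell / 0.0592 = (2)(+0.67) / 0.0592 = 22.6.

22.6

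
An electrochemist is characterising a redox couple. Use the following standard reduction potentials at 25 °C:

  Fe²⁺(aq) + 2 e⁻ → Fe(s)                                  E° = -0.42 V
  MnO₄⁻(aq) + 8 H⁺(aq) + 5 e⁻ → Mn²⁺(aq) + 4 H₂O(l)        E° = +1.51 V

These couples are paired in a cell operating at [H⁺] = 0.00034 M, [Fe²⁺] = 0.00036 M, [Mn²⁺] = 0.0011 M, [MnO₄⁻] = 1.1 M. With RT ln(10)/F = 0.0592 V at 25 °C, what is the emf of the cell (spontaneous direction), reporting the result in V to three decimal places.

+1.739 V

MnO₄⁻/Mn²⁺ is the cathode (higher E°), Fe²⁺/Fe the anode: E°cell = +1.51 − (-0.42) = +1.93 V, n = 10.
Overall: 2 MnO₄⁻(aq) + 16 H⁺(aq) + 5 Fe(s) → 2 Mn²⁺(aq) + 8 H₂O(l) + 5 Fe²⁺(aq)
Q = [Mn²⁺]^2·[Fe²⁺]^5 / ([MnO₄⁻]^2·[H⁺]^16); log Q = 32.278.
E = E° − (0.0592/n) log Q = +1.93 − (0.0592/10)(32.278) = +1.739 V.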